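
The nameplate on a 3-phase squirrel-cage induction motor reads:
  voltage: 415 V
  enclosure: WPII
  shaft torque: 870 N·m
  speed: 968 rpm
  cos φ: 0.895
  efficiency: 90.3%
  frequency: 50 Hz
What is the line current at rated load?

ω = 2π×968/60 = 101.4 rad/s; P_out = τω = 870 × 101.4 = 88218 W
P_in = P_out / η = 88218 / 0.903 = 97694 W
I_L = P_in / (√3·V_L·cosφ) = 97694 / (1.732 × 415 × 0.895) = 152 A

152 A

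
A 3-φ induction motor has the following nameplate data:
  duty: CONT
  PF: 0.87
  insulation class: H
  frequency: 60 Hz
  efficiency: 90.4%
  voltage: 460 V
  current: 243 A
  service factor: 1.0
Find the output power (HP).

P_in = √3·V·I·cosφ = 1.732 × 460 × 243 × 0.87 = 168435 W
P_out = η·P_in = 0.904 × 168435 = 152265 W
= 152265/746 = 204 HP

204 HP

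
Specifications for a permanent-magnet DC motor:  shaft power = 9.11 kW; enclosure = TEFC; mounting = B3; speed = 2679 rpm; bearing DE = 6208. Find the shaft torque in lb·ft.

ω = 2π × 2679/60 = 280.5 rad/s
τ = P/ω = 9110/280.5 = 32.48 N·m
In lb·ft: 32.48/1.356 = 24 lb·ft

24 lb·ft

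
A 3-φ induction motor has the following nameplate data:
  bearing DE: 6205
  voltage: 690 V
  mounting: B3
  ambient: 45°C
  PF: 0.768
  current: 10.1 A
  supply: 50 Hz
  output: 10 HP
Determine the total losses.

P_in = √3·V·I·cosφ = 1.732×690×10.1×0.768 = 9270 W
P_out = 10×746 = 7460 W
Losses = P_in − P_out = 9270 − 7460 = 1810 W

1810 W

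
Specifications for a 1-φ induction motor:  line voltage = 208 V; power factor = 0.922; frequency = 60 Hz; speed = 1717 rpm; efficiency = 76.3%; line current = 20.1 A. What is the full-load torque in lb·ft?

P_in = V·I·cosφ = 208 × 20.1 × 0.922 = 3855 W
P_out = η·P_in = 0.763 × 3855 = 2941 W
n = 1717 rpm
ω = 2π×1717/60 = 179.8 rad/s
τ = P_out/ω = 2941/179.8 = 16.36 N·m
In lb·ft: 16.36/1.356 = 12.1 lb·ft

12.1 lb·ft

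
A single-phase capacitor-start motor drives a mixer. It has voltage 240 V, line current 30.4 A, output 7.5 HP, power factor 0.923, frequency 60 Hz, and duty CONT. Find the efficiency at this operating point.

P_out = 7.5 × 746 = 5595 W
P_in = V·I·cosφ = 240 × 30.4 × 0.923 = 6734 W
η = P_out / P_in = 5595 / 6734 = 0.831 = 83.1%

83.1 %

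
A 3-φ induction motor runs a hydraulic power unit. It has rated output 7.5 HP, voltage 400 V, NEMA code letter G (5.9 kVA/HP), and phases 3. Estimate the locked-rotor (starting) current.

S_LR = 5.9 × 7.5 = 44.25 kVA
I_LR = S_LR/(√3·V_L) = 44250/(1.732×400) = 63.9 A

63.9 A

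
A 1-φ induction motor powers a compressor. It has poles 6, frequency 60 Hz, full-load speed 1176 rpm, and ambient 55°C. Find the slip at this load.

n_s = 120f/p = 120×60/6 = 1200 rpm
s = (n_s − n)/n_s = (1200 − 1176)/1200 = 0.0200

2.0 %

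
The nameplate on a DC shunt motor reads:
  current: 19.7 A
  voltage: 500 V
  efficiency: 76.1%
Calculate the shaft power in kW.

7.5 kW

P_in = V·I = 500 × 19.7 = 9850 W
P_out = η·P_in = 0.761 × 9850 = 7496 W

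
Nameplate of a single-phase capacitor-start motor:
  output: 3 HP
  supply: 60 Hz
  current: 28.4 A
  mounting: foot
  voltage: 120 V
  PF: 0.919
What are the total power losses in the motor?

P_in = V·I·cosφ = 120×28.4×0.919 = 3132 W
P_out = 3×746 = 2238 W
Losses = P_in − P_out = 3132 − 2238 = 894 W

894 W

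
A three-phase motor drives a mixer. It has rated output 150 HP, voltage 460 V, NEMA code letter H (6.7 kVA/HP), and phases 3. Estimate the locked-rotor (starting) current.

1260 A

S_LR = 6.7 × 150 = 1005 kVA
I_LR = S_LR/(√3·V_L) = 1005000/(1.732×460) = 1260 A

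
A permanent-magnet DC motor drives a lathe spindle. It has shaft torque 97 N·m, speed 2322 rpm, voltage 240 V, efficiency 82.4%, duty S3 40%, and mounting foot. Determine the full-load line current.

119 A

ω = 2π×2322/60 = 243.2 rad/s; P_out = τω = 97 × 243.2 = 23590 W
P_in = P_out / η = 23590 / 0.824 = 28629 W
I = P_in / V = 28629 / 240 = 119 A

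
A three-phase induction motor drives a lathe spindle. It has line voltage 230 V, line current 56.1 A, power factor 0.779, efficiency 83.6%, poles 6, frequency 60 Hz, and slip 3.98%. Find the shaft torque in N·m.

P_in = √3·V·I·cosφ = 1.732 × 230 × 56.1 × 0.779 = 17409 W
P_out = η·P_in = 0.836 × 17409 = 14554 W
n_s = 120×60/6 = 1200 rpm; n = 1200×(1−0.0398) = 1152 rpm
ω = 2π×1152/60 = 120.6 rad/s
τ = P_out/ω = 14554/120.6 = 121 N·m

121 N·m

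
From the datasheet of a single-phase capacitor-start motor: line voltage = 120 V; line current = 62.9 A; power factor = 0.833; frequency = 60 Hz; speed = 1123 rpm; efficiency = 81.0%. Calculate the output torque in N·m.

43.3 N·m

P_in = V·I·cosφ = 120 × 62.9 × 0.833 = 6287 W
P_out = η·P_in = 0.81 × 6287 = 5092 W
n = 1123 rpm
ω = 2π×1123/60 = 117.6 rad/s
τ = P_out/ω = 5092/117.6 = 43.3 N·m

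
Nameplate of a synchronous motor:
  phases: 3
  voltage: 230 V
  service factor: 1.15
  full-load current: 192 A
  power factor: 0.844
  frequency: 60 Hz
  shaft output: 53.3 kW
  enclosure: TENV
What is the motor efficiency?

82.6 %

P_out = 53.3 kW = 53300 W
P_in = √3·V_L·I_L·cosφ = 1.732 × 230 × 192 × 0.844 = 64553 W
η = P_out / P_in = 53300 / 64553 = 0.826 = 82.6%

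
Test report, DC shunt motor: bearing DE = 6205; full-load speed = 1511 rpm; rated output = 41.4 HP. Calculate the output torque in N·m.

195 N·m

P_out = 41.4 × 746 = 30884 W
ω = 2π × 1511/60 = 158.2 rad/s
τ = P_out/ω = 30884/158.2 = 195 N·m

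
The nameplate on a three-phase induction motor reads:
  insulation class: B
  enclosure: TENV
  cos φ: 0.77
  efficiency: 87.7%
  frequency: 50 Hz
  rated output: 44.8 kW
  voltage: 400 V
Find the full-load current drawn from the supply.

P_out = 44.8 kW = 44800 W
P_in = P_out / η = 44800 / 0.877 = 51083 W
I_L = P_in / (√3·V_L·cosφ) = 51083 / (1.732 × 400 × 0.77) = 95.8 A

95.8 A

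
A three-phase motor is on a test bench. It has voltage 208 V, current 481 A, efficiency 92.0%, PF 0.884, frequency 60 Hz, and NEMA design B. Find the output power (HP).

P_in = √3·V·I·cosφ = 1.732 × 208 × 481 × 0.884 = 153182 W
P_out = η·P_in = 0.92 × 153182 = 140927 W
= 140927/746 = 189 HP

189 HP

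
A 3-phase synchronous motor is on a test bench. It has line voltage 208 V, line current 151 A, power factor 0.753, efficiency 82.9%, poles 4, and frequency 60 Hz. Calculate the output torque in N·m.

P_in = √3·V·I·cosφ = 1.732 × 208 × 151 × 0.753 = 40962 W
P_out = η·P_in = 0.829 × 40962 = 33957 W
n = n_s = 120×60/4 = 1800 rpm (synchronous)
ω = 2π×1800/60 = 188.5 rad/s
τ = P_out/ω = 33957/188.5 = 180 N·m

180 N·m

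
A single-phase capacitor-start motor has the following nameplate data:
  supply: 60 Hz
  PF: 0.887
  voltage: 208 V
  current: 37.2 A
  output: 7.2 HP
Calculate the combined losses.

1490 W

P_in = V·I·cosφ = 208×37.2×0.887 = 6863 W
P_out = 7.2×746 = 5371 W
Losses = P_in − P_out = 6863 − 5371 = 1492 W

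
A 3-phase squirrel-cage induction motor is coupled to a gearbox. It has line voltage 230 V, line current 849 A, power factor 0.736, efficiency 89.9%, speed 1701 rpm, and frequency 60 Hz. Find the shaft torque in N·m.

P_in = √3·V·I·cosφ = 1.732 × 230 × 849 × 0.736 = 248921 W
P_out = η·P_in = 0.899 × 248921 = 223780 W
n = 1701 rpm
ω = 2π×1701/60 = 178.1 rad/s
τ = P_out/ω = 223780/178.1 = 1260 N·m

1260 N·m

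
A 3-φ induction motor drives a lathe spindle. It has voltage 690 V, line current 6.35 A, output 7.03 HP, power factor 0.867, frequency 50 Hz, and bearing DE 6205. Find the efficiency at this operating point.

79.7 %

P_out = 7.03 × 746 = 5244 W
P_in = √3·V_L·I_L·cosφ = 1.732 × 690 × 6.35 × 0.867 = 6579 W
η = P_out / P_in = 5244 / 6579 = 0.797 = 79.7%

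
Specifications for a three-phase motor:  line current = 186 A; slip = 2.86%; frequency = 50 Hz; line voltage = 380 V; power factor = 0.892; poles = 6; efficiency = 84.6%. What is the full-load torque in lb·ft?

670 lb·ft

P_in = √3·V·I·cosφ = 1.732 × 380 × 186 × 0.892 = 109197 W
P_out = η·P_in = 0.846 × 109197 = 92381 W
n_s = 120×50/6 = 1000 rpm; n = 1000×(1−0.0286) = 971 rpm
ω = 2π×971/60 = 101.7 rad/s
τ = P_out/ω = 92381/101.7 = 908.4 N·m
In lb·ft: 908.4/1.356 = 670 lb·ft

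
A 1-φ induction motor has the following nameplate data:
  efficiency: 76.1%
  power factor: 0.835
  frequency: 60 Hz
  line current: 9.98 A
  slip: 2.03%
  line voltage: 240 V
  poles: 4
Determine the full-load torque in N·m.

P_in = V·I·cosφ = 240 × 9.98 × 0.835 = 2000 W
P_out = η·P_in = 0.761 × 2000 = 1522 W
n_s = 120×60/4 = 1800 rpm; n = 1800×(1−0.0203) = 1763 rpm
ω = 2π×1763/60 = 184.6 rad/s
τ = P_out/ω = 1522/184.6 = 8.24 N·m

8.24 N·m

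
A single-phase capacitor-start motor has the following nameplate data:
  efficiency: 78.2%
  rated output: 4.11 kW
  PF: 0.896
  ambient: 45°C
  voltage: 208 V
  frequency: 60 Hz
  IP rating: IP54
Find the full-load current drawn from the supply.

28.2 A

P_out = 4.11 kW = 4110 W
P_in = P_out / η = 4110 / 0.782 = 5256 W
I = P_in / (V·cosφ) = 5256 / (208 × 0.896) = 28.2 A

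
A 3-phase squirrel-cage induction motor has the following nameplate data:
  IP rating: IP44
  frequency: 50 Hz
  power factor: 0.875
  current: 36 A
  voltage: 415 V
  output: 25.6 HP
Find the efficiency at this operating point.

P_out = 25.6 × 746 = 19098 W
P_in = √3·V_L·I_L·cosφ = 1.732 × 415 × 36 × 0.875 = 22642 W
η = P_out / P_in = 19098 / 22642 = 0.843 = 84.3%

84.3 %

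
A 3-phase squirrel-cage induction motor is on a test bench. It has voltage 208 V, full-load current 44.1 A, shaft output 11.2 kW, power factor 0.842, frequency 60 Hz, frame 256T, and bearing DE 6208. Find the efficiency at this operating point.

83.7 %

P_out = 11.2 kW = 11200 W
P_in = √3·V_L·I_L·cosφ = 1.732 × 208 × 44.1 × 0.842 = 13377 W
η = P_out / P_in = 11200 / 13377 = 0.837 = 83.7%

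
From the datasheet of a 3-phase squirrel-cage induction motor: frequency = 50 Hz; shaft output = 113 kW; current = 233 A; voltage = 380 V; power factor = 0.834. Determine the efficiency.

88.4 %

P_out = 113 kW = 113000 W
P_in = √3·V_L·I_L·cosφ = 1.732 × 380 × 233 × 0.834 = 127895 W
η = P_out / P_in = 113000 / 127895 = 0.884 = 88.4%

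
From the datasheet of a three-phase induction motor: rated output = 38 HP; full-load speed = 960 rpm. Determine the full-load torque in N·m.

282 N·m

P_out = 38 × 746 = 28348 W
ω = 2π × 960/60 = 100.5 rad/s
τ = P_out/ω = 28348/100.5 = 282 N·m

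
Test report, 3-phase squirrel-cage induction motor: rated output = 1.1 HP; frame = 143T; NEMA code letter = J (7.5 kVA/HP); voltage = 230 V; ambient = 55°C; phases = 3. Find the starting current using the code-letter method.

S_LR = 7.5 × 1.1 = 8.25 kVA
I_LR = S_LR/(√3·V_L) = 8250/(1.732×230) = 20.7 A

20.7 A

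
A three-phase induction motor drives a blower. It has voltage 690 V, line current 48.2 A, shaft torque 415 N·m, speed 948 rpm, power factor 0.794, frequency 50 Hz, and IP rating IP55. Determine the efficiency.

ω = 2π × 948/60 = 99.27 rad/s; P_out = τω = 415 × 99.27 = 41197 W
P_in = √3·V_L·I_L·cosφ = 1.732 × 690 × 48.2 × 0.794 = 45737 W
η = P_out / P_in = 41197 / 45737 = 0.901 = 90.1%

90.1 %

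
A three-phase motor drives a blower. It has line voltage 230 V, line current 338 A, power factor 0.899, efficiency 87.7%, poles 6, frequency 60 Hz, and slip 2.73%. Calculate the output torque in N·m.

869 N·m

P_in = √3·V·I·cosφ = 1.732 × 230 × 338 × 0.899 = 121046 W
P_out = η·P_in = 0.877 × 121046 = 106157 W
n_s = 120×60/6 = 1200 rpm; n = 1200×(1−0.0273) = 1167 rpm
ω = 2π×1167/60 = 122.2 rad/s
τ = P_out/ω = 106157/122.2 = 869 N·m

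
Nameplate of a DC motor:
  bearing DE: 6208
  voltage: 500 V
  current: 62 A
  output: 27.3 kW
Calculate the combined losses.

P_in = V·I = 500×62 = 31000 W
P_out = 27300 W
Losses = P_in − P_out = 31000 − 27300 = 3700 W

3.7 kW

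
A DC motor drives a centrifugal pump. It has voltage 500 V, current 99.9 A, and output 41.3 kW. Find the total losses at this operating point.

P_in = V·I = 500×99.9 = 49950 W
P_out = 41300 W
Losses = P_in − P_out = 49950 − 41300 = 8650 W

8650 W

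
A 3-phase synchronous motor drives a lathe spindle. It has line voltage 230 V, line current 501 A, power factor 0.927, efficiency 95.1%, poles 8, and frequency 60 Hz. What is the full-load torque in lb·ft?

P_in = √3·V·I·cosφ = 1.732 × 230 × 501 × 0.927 = 185009 W
P_out = η·P_in = 0.951 × 185009 = 175944 W
n = n_s = 120×60/8 = 900 rpm (synchronous)
ω = 2π×900/60 = 94.25 rad/s
τ = P_out/ω = 175944/94.25 = 1867 N·m
In lb·ft: 1867/1.356 = 1380 lb·ft

1380 lb·ft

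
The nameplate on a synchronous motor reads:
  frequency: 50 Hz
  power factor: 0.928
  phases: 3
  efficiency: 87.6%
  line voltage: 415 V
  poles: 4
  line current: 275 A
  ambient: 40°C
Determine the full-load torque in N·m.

P_in = √3·V·I·cosφ = 1.732 × 415 × 275 × 0.928 = 183433 W
P_out = η·P_in = 0.876 × 183433 = 160687 W
n = n_s = 120×50/4 = 1500 rpm (synchronous)
ω = 2π×1500/60 = 157.1 rad/s
τ = P_out/ω = 160687/157.1 = 1020 N·m

1020 N·m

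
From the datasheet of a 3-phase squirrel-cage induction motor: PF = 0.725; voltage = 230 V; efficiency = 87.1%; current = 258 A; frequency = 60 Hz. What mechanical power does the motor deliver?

P_in = √3·V·I·cosφ = 1.732 × 230 × 258 × 0.725 = 74513 W
P_out = η·P_in = 0.871 × 74513 = 64901 W

64.9 kW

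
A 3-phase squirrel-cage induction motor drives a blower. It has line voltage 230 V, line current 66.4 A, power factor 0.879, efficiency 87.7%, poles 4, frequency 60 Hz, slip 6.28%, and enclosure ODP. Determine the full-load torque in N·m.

P_in = √3·V·I·cosφ = 1.732 × 230 × 66.4 × 0.879 = 23251 W
P_out = η·P_in = 0.877 × 23251 = 20391 W
n_s = 120×60/4 = 1800 rpm; n = 1800×(1−0.0628) = 1687 rpm
ω = 2π×1687/60 = 176.7 rad/s
τ = P_out/ω = 20391/176.7 = 115 N·m

115 N·m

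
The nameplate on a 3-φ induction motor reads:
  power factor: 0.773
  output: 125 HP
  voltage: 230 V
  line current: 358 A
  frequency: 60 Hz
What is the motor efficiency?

P_out = 125 × 746 = 93250 W
P_in = √3·V_L·I_L·cosφ = 1.732 × 230 × 358 × 0.773 = 110240 W
η = P_out / P_in = 93250 / 110240 = 0.846 = 84.6%

84.6 %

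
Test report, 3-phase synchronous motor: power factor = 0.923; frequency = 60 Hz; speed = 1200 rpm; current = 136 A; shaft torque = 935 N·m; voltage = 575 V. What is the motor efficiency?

94.0 %

ω = 2π × 1200/60 = 125.7 rad/s; P_out = τω = 935 × 125.7 = 117530 W
P_in = √3·V_L·I_L·cosφ = 1.732 × 575 × 136 × 0.923 = 125013 W
η = P_out / P_in = 117530 / 125013 = 0.940 = 94.0%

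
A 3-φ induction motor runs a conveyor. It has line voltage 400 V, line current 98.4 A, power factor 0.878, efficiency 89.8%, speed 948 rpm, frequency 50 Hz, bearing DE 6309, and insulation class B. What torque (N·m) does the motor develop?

541 N·m

P_in = √3·V·I·cosφ = 1.732 × 400 × 98.4 × 0.878 = 59855 W
P_out = η·P_in = 0.898 × 59855 = 53750 W
n = 948 rpm
ω = 2π×948/60 = 99.27 rad/s
τ = P_out/ω = 53750/99.27 = 541 N·m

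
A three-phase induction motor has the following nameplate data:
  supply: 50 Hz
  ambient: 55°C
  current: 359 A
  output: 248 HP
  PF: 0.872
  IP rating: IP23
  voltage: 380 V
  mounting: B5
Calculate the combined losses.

P_in = √3·V·I·cosφ = 1.732×380×359×0.872 = 206036 W
P_out = 248×746 = 185008 W
Losses = P_in − P_out = 206036 − 185008 = 21028 W

21 kW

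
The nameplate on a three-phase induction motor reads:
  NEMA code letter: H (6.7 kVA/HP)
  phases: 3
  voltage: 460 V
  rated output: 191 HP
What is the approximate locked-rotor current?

S_LR = 6.7 × 191 = 1279.7 kVA
I_LR = S_LR/(√3·V_L) = 1279700/(1.732×460) = 1610 A

1610 A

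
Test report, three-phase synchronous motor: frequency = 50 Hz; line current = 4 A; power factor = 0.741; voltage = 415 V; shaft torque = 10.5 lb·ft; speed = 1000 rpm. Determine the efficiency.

τ = 10.5 lb·ft × 1.356 = 14.24 N·m
ω = 2π × 1000/60 = 104.7 rad/s; P_out = τω = 14.24 × 104.7 = 1491 W
P_in = √3·V_L·I_L·cosφ = 1.732 × 415 × 4 × 0.741 = 2130 W
η = P_out / P_in = 1491 / 2130 = 0.700 = 70.0%

70.0 %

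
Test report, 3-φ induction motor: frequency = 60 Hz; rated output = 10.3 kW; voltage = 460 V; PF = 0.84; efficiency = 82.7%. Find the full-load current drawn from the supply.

P_out = 10.3 kW = 10300 W
P_in = P_out / η = 10300 / 0.827 = 12455 W
I_L = P_in / (√3·V_L·cosφ) = 12455 / (1.732 × 460 × 0.84) = 18.6 A

18.6 A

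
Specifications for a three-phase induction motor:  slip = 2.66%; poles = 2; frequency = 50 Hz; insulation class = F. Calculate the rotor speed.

n_s = 120f/p = 120×50/2 = 3000 rpm
n = n_s(1 − s) = 3000 × (1 − 0.0266) = 2920 rpm

2920 rpm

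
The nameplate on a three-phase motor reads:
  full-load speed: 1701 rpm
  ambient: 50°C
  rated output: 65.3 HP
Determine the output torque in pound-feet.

P_out = 65.3 × 746 = 48714 W
ω = 2π × 1701/60 = 178.1 rad/s
τ = P_out/ω = 48714/178.1 = 273.5 N·m
In lb·ft: 273.5/1.356 = 202 lb·ft

202 lb·ft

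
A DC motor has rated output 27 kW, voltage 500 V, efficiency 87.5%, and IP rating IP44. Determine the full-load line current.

61.7 A

P_out = 27 kW = 27000 W
P_in = P_out / η = 27000 / 0.875 = 30857 W
I = P_in / V = 30857 / 500 = 61.7 A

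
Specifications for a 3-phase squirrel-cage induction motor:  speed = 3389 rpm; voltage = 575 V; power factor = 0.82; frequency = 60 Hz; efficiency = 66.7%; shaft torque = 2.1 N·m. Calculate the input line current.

ω = 2π×3389/60 = 354.9 rad/s; P_out = τω = 2.1 × 354.9 = 745 W
P_in = P_out / η = 745 / 0.667 = 1117 W
I_L = P_in / (√3·V_L·cosφ) = 1117 / (1.732 × 575 × 0.82) = 1.37 A

1.37 A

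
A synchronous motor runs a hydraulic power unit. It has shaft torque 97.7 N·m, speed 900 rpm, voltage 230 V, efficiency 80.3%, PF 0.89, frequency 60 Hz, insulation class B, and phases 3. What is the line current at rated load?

ω = 2π×900/60 = 94.25 rad/s; P_out = τω = 97.7 × 94.25 = 9208 W
P_in = P_out / η = 9208 / 0.803 = 11467 W
I_L = P_in / (√3·V_L·cosφ) = 11467 / (1.732 × 230 × 0.89) = 32.3 A

32.3 A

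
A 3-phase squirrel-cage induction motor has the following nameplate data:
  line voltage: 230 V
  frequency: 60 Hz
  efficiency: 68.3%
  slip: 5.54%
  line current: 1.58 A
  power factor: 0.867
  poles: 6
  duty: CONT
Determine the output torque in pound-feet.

2.32 lb·ft

P_in = √3·V·I·cosφ = 1.732 × 230 × 1.58 × 0.867 = 546 W
P_out = η·P_in = 0.683 × 546 = 373 W
n_s = 120×60/6 = 1200 rpm; n = 1200×(1−0.0554) = 1134 rpm
ω = 2π×1134/60 = 118.8 rad/s
τ = P_out/ω = 373/118.8 = 3.14 N·m
In lb·ft: 3.14/1.356 = 2.32 lb·ft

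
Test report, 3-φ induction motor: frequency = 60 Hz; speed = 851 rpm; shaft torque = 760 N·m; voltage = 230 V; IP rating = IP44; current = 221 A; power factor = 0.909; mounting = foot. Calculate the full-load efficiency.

ω = 2π × 851/60 = 89.12 rad/s; P_out = τω = 760 × 89.12 = 67731 W
P_in = √3·V_L·I_L·cosφ = 1.732 × 230 × 221 × 0.909 = 80026 W
η = P_out / P_in = 67731 / 80026 = 0.846 = 84.6%

84.6 %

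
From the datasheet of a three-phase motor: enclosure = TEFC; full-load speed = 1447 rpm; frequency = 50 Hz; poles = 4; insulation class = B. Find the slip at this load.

3.5 %

n_s = 120f/p = 120×50/4 = 1500 rpm
s = (n_s − n)/n_s = (1500 − 1447)/1500 = 0.0353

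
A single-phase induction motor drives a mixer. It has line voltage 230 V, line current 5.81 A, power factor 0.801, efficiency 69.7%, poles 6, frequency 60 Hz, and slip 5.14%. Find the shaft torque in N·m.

6.26 N·m

P_in = V·I·cosφ = 230 × 5.81 × 0.801 = 1070 W
P_out = η·P_in = 0.697 × 1070 = 746 W
n_s = 120×60/6 = 1200 rpm; n = 1200×(1−0.0514) = 1138 rpm
ω = 2π×1138/60 = 119.2 rad/s
τ = P_out/ω = 746/119.2 = 6.26 N·m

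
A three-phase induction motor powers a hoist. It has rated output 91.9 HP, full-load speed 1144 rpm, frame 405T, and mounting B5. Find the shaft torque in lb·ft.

P_out = 91.9 × 746 = 68557 W
ω = 2π × 1144/60 = 119.8 rad/s
τ = P_out/ω = 68557/119.8 = 572.3 N·m
In lb·ft: 572.3/1.356 = 422 lb·ft

422 lb·ft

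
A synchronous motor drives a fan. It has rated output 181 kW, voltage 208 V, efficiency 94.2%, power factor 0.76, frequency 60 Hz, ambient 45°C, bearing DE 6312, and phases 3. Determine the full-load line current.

P_out = 181 kW = 181000 W
P_in = P_out / η = 181000 / 0.942 = 192144 W
I_L = P_in / (√3·V_L·cosφ) = 192144 / (1.732 × 208 × 0.76) = 702 A

702 A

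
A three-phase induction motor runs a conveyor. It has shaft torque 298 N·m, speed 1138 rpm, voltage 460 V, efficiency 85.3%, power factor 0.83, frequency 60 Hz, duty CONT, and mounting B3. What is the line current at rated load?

ω = 2π×1138/60 = 119.2 rad/s; P_out = τω = 298 × 119.2 = 35522 W
P_in = P_out / η = 35522 / 0.853 = 41644 W
I_L = P_in / (√3·V_L·cosφ) = 41644 / (1.732 × 460 × 0.83) = 63 A

63 A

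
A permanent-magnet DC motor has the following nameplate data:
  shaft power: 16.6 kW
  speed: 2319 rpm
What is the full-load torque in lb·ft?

50.4 lb·ft

ω = 2π × 2319/60 = 242.8 rad/s
τ = P/ω = 16600/242.8 = 68.37 N·m
In lb·ft: 68.37/1.356 = 50.4 lb·ft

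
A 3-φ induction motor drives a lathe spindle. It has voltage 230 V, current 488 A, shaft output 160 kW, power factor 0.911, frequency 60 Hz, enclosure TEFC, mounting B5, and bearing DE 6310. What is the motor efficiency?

P_out = 160 kW = 160000 W
P_in = √3·V_L·I_L·cosφ = 1.732 × 230 × 488 × 0.911 = 177098 W
η = P_out / P_in = 160000 / 177098 = 0.903 = 90.3%

90.3 %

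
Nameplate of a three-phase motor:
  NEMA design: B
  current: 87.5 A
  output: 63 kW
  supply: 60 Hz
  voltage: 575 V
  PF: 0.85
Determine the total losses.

P_in = √3·V·I·cosφ = 1.732×575×87.5×0.85 = 74070 W
P_out = 63000 W
Losses = P_in − P_out = 74070 − 63000 = 11070 W

11100 W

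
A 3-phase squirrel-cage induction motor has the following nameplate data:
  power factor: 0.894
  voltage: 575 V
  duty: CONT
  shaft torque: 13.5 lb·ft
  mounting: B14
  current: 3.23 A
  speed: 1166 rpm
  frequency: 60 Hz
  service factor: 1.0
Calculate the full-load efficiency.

τ = 13.5 lb·ft × 1.356 = 18.31 N·m
ω = 2π × 1166/60 = 122.1 rad/s; P_out = τω = 18.31 × 122.1 = 2236 W
P_in = √3·V_L·I_L·cosφ = 1.732 × 575 × 3.23 × 0.894 = 2876 W
η = P_out / P_in = 2236 / 2876 = 0.777 = 77.7%

77.7 %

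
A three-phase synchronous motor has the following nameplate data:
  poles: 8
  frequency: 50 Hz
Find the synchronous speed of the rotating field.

n_s = 120f/p = 120×50/8 = 750 rpm

750 rpm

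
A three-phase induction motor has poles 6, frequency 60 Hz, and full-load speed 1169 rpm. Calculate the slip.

n_s = 120f/p = 120×60/6 = 1200 rpm
s = (n_s − n)/n_s = (1200 − 1169)/1200 = 0.0258

2.58 %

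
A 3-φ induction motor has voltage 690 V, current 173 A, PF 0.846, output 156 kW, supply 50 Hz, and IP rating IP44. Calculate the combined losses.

18.9 kW

P_in = √3·V·I·cosφ = 1.732×690×173×0.846 = 174910 W
P_out = 156000 W
Losses = P_in − P_out = 174910 − 156000 = 18910 W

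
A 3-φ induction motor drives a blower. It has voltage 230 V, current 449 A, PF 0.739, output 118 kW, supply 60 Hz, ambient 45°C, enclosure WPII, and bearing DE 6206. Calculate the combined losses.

14.2 kW

P_in = √3·V·I·cosφ = 1.732×230×449×0.739 = 132180 W
P_out = 118000 W
Losses = P_in − P_out = 132180 − 118000 = 14180 W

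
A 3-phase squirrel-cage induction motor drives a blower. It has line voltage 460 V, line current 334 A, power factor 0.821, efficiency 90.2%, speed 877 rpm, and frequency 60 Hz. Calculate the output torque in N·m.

2150 N·m

P_in = √3·V·I·cosφ = 1.732 × 460 × 334 × 0.821 = 218472 W
P_out = η·P_in = 0.902 × 218472 = 197062 W
n = 877 rpm
ω = 2π×877/60 = 91.84 rad/s
τ = P_out/ω = 197062/91.84 = 2150 N·m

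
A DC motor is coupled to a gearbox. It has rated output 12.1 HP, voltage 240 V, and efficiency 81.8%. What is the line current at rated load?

P_out = 12.1 × 746 = 9027 W
P_in = P_out / η = 9027 / 0.818 = 11035 W
I = P_in / V = 11035 / 240 = 46 A

46 A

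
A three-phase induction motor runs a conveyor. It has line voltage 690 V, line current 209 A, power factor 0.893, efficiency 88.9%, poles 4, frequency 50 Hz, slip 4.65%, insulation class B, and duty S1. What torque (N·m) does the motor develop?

1320 N·m

P_in = √3·V·I·cosφ = 1.732 × 690 × 209 × 0.893 = 223046 W
P_out = η·P_in = 0.889 × 223046 = 198288 W
n_s = 120×50/4 = 1500 rpm; n = 1500×(1−0.0465) = 1430 rpm
ω = 2π×1430/60 = 149.7 rad/s
τ = P_out/ω = 198288/149.7 = 1320 N·m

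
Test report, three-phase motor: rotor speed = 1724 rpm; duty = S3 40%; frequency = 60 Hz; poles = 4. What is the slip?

n_s = 120f/p = 120×60/4 = 1800 rpm
s = (n_s − n)/n_s = (1800 − 1724)/1800 = 0.0422

4.2 %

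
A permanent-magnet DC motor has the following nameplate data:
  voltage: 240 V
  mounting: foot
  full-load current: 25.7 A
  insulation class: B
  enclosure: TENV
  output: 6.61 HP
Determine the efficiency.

P_out = 6.61 × 746 = 4931 W
P_in = V·I = 240 × 25.7 = 6168 W
η = P_out / P_in = 4931 / 6168 = 0.799 = 79.9%

79.9 %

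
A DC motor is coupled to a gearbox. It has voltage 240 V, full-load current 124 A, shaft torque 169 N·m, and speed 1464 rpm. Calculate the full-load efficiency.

87.1 %

ω = 2π × 1464/60 = 153.3 rad/s; P_out = τω = 169 × 153.3 = 25908 W
P_in = V·I = 240 × 124 = 29760 W
η = P_out / P_in = 25908 / 29760 = 0.871 = 87.1%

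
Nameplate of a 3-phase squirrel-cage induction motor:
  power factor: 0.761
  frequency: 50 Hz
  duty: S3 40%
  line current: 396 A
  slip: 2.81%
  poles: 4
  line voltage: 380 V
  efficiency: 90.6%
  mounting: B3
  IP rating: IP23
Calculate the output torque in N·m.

1180 N·m

P_in = √3·V·I·cosφ = 1.732 × 380 × 396 × 0.761 = 198340 W
P_out = η·P_in = 0.906 × 198340 = 179696 W
n_s = 120×50/4 = 1500 rpm; n = 1500×(1−0.0281) = 1458 rpm
ω = 2π×1458/60 = 152.7 rad/s
τ = P_out/ω = 179696/152.7 = 1180 N·m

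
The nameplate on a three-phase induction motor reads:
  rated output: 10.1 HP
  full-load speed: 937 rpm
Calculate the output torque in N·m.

P_out = 10.1 × 746 = 7535 W
ω = 2π × 937/60 = 98.12 rad/s
τ = P_out/ω = 7535/98.12 = 76.8 N·m

76.8 N·m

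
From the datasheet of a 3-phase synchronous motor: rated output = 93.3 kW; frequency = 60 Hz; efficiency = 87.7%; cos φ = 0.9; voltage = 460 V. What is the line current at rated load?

148 A

P_out = 93.3 kW = 93300 W
P_in = P_out / η = 93300 / 0.877 = 106385 W
I_L = P_in / (√3·V_L·cosφ) = 106385 / (1.732 × 460 × 0.9) = 148 A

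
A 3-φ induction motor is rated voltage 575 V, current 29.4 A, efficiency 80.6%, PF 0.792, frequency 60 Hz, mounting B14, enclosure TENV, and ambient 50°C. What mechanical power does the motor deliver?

18.7 kW

P_in = √3·V·I·cosφ = 1.732 × 575 × 29.4 × 0.792 = 23189 W
P_out = η·P_in = 0.806 × 23189 = 18690 W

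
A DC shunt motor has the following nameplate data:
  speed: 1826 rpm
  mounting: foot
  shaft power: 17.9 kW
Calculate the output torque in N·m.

ω = 2π × 1826/60 = 191.2 rad/s
τ = P/ω = 17900/191.2 = 93.6 N·m

93.6 N·m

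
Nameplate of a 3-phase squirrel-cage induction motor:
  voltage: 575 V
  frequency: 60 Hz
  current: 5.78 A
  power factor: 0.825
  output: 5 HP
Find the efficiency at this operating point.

P_out = 5 × 746 = 3730 W
P_in = √3·V_L·I_L·cosφ = 1.732 × 575 × 5.78 × 0.825 = 4749 W
η = P_out / P_in = 3730 / 4749 = 0.785 = 78.5%

78.5 %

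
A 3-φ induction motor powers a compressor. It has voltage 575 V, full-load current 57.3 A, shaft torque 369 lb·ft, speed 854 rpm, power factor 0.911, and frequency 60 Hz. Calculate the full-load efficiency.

86.1 %

τ = 369 lb·ft × 1.356 = 500.4 N·m
ω = 2π × 854/60 = 89.43 rad/s; P_out = τω = 500.4 × 89.43 = 44751 W
P_in = √3·V_L·I_L·cosφ = 1.732 × 575 × 57.3 × 0.911 = 51986 W
η = P_out / P_in = 44751 / 51986 = 0.861 = 86.1%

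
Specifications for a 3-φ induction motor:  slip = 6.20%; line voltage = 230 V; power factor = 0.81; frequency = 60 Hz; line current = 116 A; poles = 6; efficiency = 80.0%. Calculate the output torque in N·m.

254 N·m

P_in = √3·V·I·cosφ = 1.732 × 230 × 116 × 0.81 = 37430 W
P_out = η·P_in = 0.8 × 37430 = 29944 W
n_s = 120×60/6 = 1200 rpm; n = 1200×(1−0.062) = 1126 rpm
ω = 2π×1126/60 = 117.9 rad/s
τ = P_out/ω = 29944/117.9 = 254 N·m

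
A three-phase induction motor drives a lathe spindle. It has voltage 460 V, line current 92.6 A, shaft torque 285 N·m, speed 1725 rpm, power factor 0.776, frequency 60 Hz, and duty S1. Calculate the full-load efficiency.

ω = 2π × 1725/60 = 180.6 rad/s; P_out = τω = 285 × 180.6 = 51471 W
P_in = √3·V_L·I_L·cosφ = 1.732 × 460 × 92.6 × 0.776 = 57250 W
η = P_out / P_in = 51471 / 57250 = 0.899 = 89.9%

89.9 %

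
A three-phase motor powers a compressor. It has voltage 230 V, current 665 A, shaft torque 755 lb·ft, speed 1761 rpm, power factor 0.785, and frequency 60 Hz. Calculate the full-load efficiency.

90.8 %

τ = 755 lb·ft × 1.356 = 1024 N·m
ω = 2π × 1761/60 = 184.4 rad/s; P_out = τω = 1024 × 184.4 = 188826 W
P_in = √3·V_L·I_L·cosφ = 1.732 × 230 × 665 × 0.785 = 207954 W
η = P_out / P_in = 188826 / 207954 = 0.908 = 90.8%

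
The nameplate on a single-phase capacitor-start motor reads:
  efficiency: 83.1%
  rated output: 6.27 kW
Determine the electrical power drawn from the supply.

P_out = 6270 W
P_in = P_out/η = 6270/0.831 = 7545 W = 7.55 kW

7.55 kW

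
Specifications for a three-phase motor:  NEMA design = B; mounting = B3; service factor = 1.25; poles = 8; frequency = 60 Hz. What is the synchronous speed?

n_s = 120f/p = 120×60/8 = 900 rpm

900 rpm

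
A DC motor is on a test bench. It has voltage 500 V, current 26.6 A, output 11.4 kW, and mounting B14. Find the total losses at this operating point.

1900 W

P_in = V·I = 500×26.6 = 13300 W
P_out = 11400 W
Losses = P_in − P_out = 13300 − 11400 = 1900 W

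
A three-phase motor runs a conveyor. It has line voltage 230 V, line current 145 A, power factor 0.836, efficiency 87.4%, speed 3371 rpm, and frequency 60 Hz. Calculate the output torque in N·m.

P_in = √3·V·I·cosφ = 1.732 × 230 × 145 × 0.836 = 48289 W
P_out = η·P_in = 0.874 × 48289 = 42205 W
n = 3371 rpm
ω = 2π×3371/60 = 353 rad/s
τ = P_out/ω = 42205/353 = 120 N·m

120 N·m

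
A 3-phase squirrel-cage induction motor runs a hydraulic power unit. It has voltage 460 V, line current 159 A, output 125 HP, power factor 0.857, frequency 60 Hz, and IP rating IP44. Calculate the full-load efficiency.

85.9 %

P_out = 125 × 746 = 93250 W
P_in = √3·V_L·I_L·cosφ = 1.732 × 460 × 159 × 0.857 = 108563 W
η = P_out / P_in = 93250 / 108563 = 0.859 = 85.9%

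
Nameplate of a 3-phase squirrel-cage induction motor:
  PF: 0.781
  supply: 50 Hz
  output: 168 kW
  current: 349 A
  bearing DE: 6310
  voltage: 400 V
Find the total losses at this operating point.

P_in = √3·V·I·cosφ = 1.732×400×349×0.781 = 188836 W
P_out = 168000 W
Losses = P_in − P_out = 188836 − 168000 = 20836 W

20.8 kW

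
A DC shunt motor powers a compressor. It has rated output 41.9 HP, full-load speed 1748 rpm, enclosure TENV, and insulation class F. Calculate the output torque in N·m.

P_out = 41.9 × 746 = 31257 W
ω = 2π × 1748/60 = 183.1 rad/s
τ = P_out/ω = 31257/183.1 = 171 N·m

171 N·m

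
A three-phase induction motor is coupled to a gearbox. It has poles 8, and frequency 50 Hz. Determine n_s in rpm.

n_s = 120f/p = 120×50/8 = 750 rpm

750 rpm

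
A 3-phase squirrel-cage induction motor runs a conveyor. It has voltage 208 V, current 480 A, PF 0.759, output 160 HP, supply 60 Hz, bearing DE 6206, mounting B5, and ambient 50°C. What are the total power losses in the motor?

P_in = √3·V·I·cosφ = 1.732×208×480×0.759 = 131248 W
P_out = 160×746 = 119360 W
Losses = P_in − P_out = 131248 − 119360 = 11888 W

11900 W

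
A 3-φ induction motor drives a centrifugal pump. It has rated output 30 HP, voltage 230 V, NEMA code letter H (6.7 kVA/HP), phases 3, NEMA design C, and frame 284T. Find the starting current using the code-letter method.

S_LR = 6.7 × 30 = 201 kVA
I_LR = S_LR/(√3·V_L) = 201000/(1.732×230) = 505 A

505 A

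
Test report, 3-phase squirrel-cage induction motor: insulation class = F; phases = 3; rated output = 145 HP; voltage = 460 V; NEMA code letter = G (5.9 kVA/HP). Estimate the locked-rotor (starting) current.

1070 A

S_LR = 5.9 × 145 = 855.5 kVA
I_LR = S_LR/(√3·V_L) = 855500/(1.732×460) = 1070 A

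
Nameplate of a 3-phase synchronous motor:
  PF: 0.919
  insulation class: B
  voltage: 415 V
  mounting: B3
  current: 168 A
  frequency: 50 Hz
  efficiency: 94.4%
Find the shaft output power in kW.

P_in = √3·V·I·cosφ = 1.732 × 415 × 168 × 0.919 = 110974 W
P_out = η·P_in = 0.944 × 110974 = 104759 W

105 kW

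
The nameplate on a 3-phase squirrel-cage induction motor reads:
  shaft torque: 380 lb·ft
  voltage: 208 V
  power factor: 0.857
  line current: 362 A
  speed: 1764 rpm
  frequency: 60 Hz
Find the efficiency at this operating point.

85.2 %

τ = 380 lb·ft × 1.356 = 515.3 N·m
ω = 2π × 1764/60 = 184.7 rad/s; P_out = τω = 515.3 × 184.7 = 95176 W
P_in = √3·V_L·I_L·cosφ = 1.732 × 208 × 362 × 0.857 = 111764 W
η = P_out / P_in = 95176 / 111764 = 0.852 = 85.2%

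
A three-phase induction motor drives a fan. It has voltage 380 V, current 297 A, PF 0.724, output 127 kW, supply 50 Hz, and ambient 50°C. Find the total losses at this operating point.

14.5 kW

P_in = √3·V·I·cosφ = 1.732×380×297×0.724 = 141523 W
P_out = 127000 W
Losses = P_in − P_out = 141523 − 127000 = 14523 W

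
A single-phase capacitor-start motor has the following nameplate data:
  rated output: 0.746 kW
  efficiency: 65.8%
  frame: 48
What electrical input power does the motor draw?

1.13 kW

P_out = 746 W
P_in = P_out/η = 746/0.658 = 1134 W = 1.13 kW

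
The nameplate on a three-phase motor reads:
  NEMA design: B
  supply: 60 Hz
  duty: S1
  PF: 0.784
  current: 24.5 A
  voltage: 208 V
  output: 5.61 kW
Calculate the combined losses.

P_in = √3·V·I·cosφ = 1.732×208×24.5×0.784 = 6920 W
P_out = 5610 W
Losses = P_in − P_out = 6920 − 5610 = 1310 W

1.31 kW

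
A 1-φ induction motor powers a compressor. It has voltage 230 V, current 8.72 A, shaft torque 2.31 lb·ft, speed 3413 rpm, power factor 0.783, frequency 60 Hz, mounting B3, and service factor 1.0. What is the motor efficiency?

τ = 2.31 lb·ft × 1.356 = 3.132 N·m
ω = 2π × 3413/60 = 357.4 rad/s; P_out = τω = 3.132 × 357.4 = 1119 W
P_in = V·I·cosφ = 230 × 8.72 × 0.783 = 1570 W
η = P_out / P_in = 1119 / 1570 = 0.713 = 71.3%

71.3 %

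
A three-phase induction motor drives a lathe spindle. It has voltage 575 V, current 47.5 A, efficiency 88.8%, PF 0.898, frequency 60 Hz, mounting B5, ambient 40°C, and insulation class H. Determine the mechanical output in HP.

50.6 HP

P_in = √3·V·I·cosφ = 1.732 × 575 × 47.5 × 0.898 = 42480 W
P_out = η·P_in = 0.888 × 42480 = 37722 W
= 37722/746 = 50.6 HP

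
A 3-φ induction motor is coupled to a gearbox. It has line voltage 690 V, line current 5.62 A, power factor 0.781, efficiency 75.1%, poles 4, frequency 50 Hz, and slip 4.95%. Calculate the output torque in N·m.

26.4 N·m

P_in = √3·V·I·cosφ = 1.732 × 690 × 5.62 × 0.781 = 5245 W
P_out = η·P_in = 0.751 × 5245 = 3939 W
n_s = 120×50/4 = 1500 rpm; n = 1500×(1−0.0495) = 1426 rpm
ω = 2π×1426/60 = 149.3 rad/s
τ = P_out/ω = 3939/149.3 = 26.4 N·m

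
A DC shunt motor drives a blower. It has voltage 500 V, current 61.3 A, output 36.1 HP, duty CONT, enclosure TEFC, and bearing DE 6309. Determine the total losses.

P_in = V·I = 500×61.3 = 30650 W
P_out = 36.1×746 = 26931 W
Losses = P_in − P_out = 30650 − 26931 = 3719 W

3.72 kW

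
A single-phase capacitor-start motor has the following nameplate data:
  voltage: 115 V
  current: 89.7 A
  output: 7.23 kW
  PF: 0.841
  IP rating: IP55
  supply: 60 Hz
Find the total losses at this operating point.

1450 W

P_in = V·I·cosφ = 115×89.7×0.841 = 8675 W
P_out = 7230 W
Losses = P_in − P_out = 8675 − 7230 = 1445 W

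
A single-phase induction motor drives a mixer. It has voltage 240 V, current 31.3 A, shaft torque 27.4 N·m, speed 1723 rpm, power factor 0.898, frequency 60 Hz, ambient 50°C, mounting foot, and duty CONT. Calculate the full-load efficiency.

ω = 2π × 1723/60 = 180.4 rad/s; P_out = τω = 27.4 × 180.4 = 4943 W
P_in = V·I·cosφ = 240 × 31.3 × 0.898 = 6746 W
η = P_out / P_in = 4943 / 6746 = 0.733 = 73.3%

73.3 %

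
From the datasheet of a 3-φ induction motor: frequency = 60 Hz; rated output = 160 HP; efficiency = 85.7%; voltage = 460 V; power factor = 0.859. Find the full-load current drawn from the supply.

204 A

P_out = 160 × 746 = 119360 W
P_in = P_out / η = 119360 / 0.857 = 139277 W
I_L = P_in / (√3·V_L·cosφ) = 139277 / (1.732 × 460 × 0.859) = 204 A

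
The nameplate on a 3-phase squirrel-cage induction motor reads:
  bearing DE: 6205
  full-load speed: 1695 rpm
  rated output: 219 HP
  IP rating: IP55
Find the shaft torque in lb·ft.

679 lb·ft

P_out = 219 × 746 = 163374 W
ω = 2π × 1695/60 = 177.5 rad/s
τ = P_out/ω = 163374/177.5 = 920.4 N·m
In lb·ft: 920.4/1.356 = 679 lb·ft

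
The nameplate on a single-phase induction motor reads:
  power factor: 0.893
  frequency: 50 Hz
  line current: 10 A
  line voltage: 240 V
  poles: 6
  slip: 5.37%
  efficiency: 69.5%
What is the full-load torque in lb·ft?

11.1 lb·ft

P_in = V·I·cosφ = 240 × 10 × 0.893 = 2143 W
P_out = η·P_in = 0.695 × 2143 = 1489 W
n_s = 120×50/6 = 1000 rpm; n = 1000×(1−0.0537) = 946 rpm
ω = 2π×946/60 = 99.06 rad/s
τ = P_out/ω = 1489/99.06 = 15.03 N·m
In lb·ft: 15.03/1.356 = 11.1 lb·ft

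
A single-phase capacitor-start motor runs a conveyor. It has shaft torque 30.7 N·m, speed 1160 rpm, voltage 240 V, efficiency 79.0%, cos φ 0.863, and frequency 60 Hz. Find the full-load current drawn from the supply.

ω = 2π×1160/60 = 121.5 rad/s; P_out = τω = 30.7 × 121.5 = 3730 W
P_in = P_out / η = 3730 / 0.790 = 4722 W
I = P_in / (V·cosφ) = 4722 / (240 × 0.863) = 22.8 A

22.8 A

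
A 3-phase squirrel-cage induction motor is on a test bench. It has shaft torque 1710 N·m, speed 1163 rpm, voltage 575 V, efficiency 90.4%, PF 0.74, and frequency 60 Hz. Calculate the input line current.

313 A

ω = 2π×1163/60 = 121.8 rad/s; P_out = τω = 1710 × 121.8 = 208278 W
P_in = P_out / η = 208278 / 0.904 = 230396 W
I_L = P_in / (√3·V_L·cosφ) = 230396 / (1.732 × 575 × 0.74) = 313 A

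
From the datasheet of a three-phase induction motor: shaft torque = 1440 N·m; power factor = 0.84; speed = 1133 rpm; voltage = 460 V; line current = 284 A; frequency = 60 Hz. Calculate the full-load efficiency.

ω = 2π × 1133/60 = 118.6 rad/s; P_out = τω = 1440 × 118.6 = 170784 W
P_in = √3·V_L·I_L·cosφ = 1.732 × 460 × 284 × 0.84 = 190066 W
η = P_out / P_in = 170784 / 190066 = 0.899 = 89.9%

89.9 %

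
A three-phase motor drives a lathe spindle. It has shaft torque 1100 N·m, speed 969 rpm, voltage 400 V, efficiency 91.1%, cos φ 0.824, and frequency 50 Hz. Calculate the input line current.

ω = 2π×969/60 = 101.5 rad/s; P_out = τω = 1100 × 101.5 = 111650 W
P_in = P_out / η = 111650 / 0.911 = 122558 W
I_L = P_in / (√3·V_L·cosφ) = 122558 / (1.732 × 400 × 0.824) = 215 A

215 A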